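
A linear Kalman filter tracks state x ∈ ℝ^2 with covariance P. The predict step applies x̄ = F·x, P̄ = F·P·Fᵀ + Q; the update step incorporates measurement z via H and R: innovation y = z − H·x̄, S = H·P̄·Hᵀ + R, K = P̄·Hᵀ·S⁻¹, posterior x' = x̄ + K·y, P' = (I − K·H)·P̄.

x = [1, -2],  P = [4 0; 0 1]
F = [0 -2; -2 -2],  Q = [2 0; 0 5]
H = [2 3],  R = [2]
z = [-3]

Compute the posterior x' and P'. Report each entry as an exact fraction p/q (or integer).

x' = [788/299, -813/299]
P' = [1218/299 -796/299; -796/299 586/299]

x̄ = F·x = [4, 2]
P̄ = F·P·Fᵀ + Q = [6 4; 4 25]
y = z − H·x̄ = [-17]
S = H·P̄·Hᵀ + R = [299]
K = P̄·Hᵀ·S⁻¹ = [24/299; 83/299]
x' = x̄ + K·y = [788/299, -813/299]
P' = (I − K·H)·P̄ = [1218/299 -796/299; -796/299 586/299]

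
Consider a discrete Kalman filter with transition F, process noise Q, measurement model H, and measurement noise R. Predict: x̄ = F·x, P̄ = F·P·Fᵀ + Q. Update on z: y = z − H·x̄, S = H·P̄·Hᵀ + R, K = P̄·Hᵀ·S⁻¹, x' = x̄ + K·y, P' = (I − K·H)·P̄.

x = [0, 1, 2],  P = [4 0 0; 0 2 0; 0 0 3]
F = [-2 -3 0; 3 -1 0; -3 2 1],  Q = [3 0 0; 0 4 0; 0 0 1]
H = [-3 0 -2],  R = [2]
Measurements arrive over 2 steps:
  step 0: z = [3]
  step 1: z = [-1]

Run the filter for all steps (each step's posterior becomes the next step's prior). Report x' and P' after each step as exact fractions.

step 0: x' = [-2283/671, -403/671, 220/61], P' = [6602/671 6012/671 -888/61; 6012/671 10226/671 -832/61; -888/61 -832/61 1344/61]
step 1: x' = [-3849905/886987, -13307626/2660961, 18688633/2660961], P' = [19168390/886987 16305536/886987 -28523114/886987; 16305536/886987 54409252/2660961 -73619794/2660961; -28523114/886987 -73619794/2660961 128651203/2660961]

step 0: x̄ = F·x = [-3, -1, 4]
step 0: P̄ = F·P·Fᵀ + Q = [37 -18 12; -18 42 -40; 12 -40 48]
step 0: y = z − H·x̄ = [2]
step 0: S = H·P̄·Hᵀ + R = [671]
step 0: K = P̄·Hᵀ·S⁻¹ = [-135/671; 134/671; -12/61]
step 0: x' = x̄ + K·y = [-2283/671, -403/671, 220/61]
step 0: P' = (I − K·H)·P̄ = [6602/671 6012/671 -888/61; 6012/671 10226/671 -832/61; -888/61 -832/61 1344/61]
step 1: x̄ = F·x = [525/61, -586/61, 8463/671]
step 1: P̄ = F·P·Fᵀ + Q = [17509/61 -4638/61 5028/61; -4638/61 3296/61 -4174/61; 5028/61 -4174/61 65633/671]
step 1: y = z − H·x̄ = [33580/671]
step 1: S = H·P̄·Hᵀ + R = [2660961/671]
step 1: K = P̄·Hᵀ·S⁻¹ = [-229471/886987; 244882/2660961; -297190/2660961]
step 1: x' = x̄ + K·y = [-3849905/886987, -13307626/2660961, 18688633/2660961]
step 1: P' = (I − K·H)·P̄ = [19168390/886987 16305536/886987 -28523114/886987; 16305536/886987 54409252/2660961 -73619794/2660961; -28523114/886987 -73619794/2660961 128651203/2660961]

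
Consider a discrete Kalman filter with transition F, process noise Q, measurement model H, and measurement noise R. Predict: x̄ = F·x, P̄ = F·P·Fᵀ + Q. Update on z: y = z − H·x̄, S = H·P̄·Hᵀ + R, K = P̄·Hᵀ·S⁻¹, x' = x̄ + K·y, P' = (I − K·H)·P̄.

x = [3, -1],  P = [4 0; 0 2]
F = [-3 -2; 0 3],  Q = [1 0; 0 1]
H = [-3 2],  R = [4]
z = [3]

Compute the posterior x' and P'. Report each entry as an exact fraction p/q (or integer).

x̄ = F·x = [-7, -3]
P̄ = F·P·Fᵀ + Q = [45 -12; -12 19]
y = z − H·x̄ = [-12]
S = H·P̄·Hᵀ + R = [629]
K = P̄·Hᵀ·S⁻¹ = [-159/629; 2/17]
x' = x̄ + K·y = [-2495/629, -75/17]
P' = (I − K·H)·P̄ = [3024/629 114/17; 114/17 175/17]

x' = [-2495/629, -75/17]
P' = [3024/629 114/17; 114/17 175/17]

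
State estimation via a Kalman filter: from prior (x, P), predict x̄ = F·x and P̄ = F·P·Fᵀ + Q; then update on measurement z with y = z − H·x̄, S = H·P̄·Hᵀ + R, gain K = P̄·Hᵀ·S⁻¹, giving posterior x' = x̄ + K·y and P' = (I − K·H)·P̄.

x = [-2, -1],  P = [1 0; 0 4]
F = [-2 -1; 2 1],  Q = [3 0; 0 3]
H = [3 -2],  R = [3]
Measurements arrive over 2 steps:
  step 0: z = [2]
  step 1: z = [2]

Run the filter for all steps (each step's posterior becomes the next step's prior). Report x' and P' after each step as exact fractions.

step 0: x̄ = F·x = [5, -5]
step 0: P̄ = F·P·Fᵀ + Q = [11 -8; -8 11]
step 0: y = z − H·x̄ = [-23]
step 0: S = H·P̄·Hᵀ + R = [242]
step 0: K = P̄·Hᵀ·S⁻¹ = [49/242; -23/121]
step 0: x' = x̄ + K·y = [83/242, -76/121]
step 0: P' = (I − K·H)·P̄ = [261/242 159/121; 159/121 273/121]
step 1: x̄ = F·x = [-7/121, 7/121]
step 1: P̄ = F·P·Fᵀ + Q = [1794/121 -1431/121; -1431/121 1794/121]
step 1: y = z − H·x̄ = [277/121]
step 1: S = H·P̄·Hᵀ + R = [40857/121]
step 1: K = P̄·Hᵀ·S⁻¹ = [2748/13619; -2627/13619]
step 1: x' = x̄ + K·y = [5503/13619, -5226/13619]
step 1: P' = (I − K·H)·P̄ = [14694/13619 17919/13619; 17919/13619 30819/13619]

step 0: x' = [83/242, -76/121], P' = [261/242 159/121; 159/121 273/121]
step 1: x' = [5503/13619, -5226/13619], P' = [14694/13619 17919/13619; 17919/13619 30819/13619]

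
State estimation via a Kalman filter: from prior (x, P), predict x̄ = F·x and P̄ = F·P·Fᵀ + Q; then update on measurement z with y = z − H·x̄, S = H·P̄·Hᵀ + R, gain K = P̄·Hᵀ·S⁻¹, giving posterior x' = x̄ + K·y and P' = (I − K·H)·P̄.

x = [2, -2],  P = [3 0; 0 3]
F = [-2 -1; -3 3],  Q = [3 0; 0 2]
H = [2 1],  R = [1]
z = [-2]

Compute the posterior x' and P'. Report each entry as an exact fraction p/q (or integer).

x̄ = F·x = [-2, -12]
P̄ = F·P·Fᵀ + Q = [18 9; 9 56]
y = z − H·x̄ = [14]
S = H·P̄·Hᵀ + R = [165]
K = P̄·Hᵀ·S⁻¹ = [3/11; 74/165]
x' = x̄ + K·y = [20/11, -944/165]
P' = (I − K·H)·P̄ = [63/11 -123/11; -123/11 3764/165]

x' = [20/11, -944/165]
P' = [63/11 -123/11; -123/11 3764/165]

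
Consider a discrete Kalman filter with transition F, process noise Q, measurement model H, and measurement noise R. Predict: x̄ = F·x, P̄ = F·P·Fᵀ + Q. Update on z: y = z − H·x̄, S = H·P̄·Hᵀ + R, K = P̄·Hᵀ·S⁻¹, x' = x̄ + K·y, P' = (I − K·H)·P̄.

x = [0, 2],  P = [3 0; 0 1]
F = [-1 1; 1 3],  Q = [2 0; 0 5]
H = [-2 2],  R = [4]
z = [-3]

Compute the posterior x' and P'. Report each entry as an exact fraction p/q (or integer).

x' = [27/8, 101/48]
P' = [9/2 17/4; 17/4 119/24]

x̄ = F·x = [2, 6]
P̄ = F·P·Fᵀ + Q = [6 0; 0 17]
y = z − H·x̄ = [-11]
S = H·P̄·Hᵀ + R = [96]
K = P̄·Hᵀ·S⁻¹ = [-1/8; 17/48]
x' = x̄ + K·y = [27/8, 101/48]
P' = (I − K·H)·P̄ = [9/2 17/4; 17/4 119/24]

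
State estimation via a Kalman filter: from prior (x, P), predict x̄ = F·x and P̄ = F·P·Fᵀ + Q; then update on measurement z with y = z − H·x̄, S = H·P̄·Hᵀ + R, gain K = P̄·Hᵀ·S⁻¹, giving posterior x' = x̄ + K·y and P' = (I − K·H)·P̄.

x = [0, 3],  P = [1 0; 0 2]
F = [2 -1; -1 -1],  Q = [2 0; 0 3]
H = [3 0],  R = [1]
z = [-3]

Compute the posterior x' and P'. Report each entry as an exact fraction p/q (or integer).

x' = [-75/73, -3]
P' = [8/73 0; 0 6]

x̄ = F·x = [-3, -3]
P̄ = F·P·Fᵀ + Q = [8 0; 0 6]
y = z − H·x̄ = [6]
S = H·P̄·Hᵀ + R = [73]
K = P̄·Hᵀ·S⁻¹ = [24/73; 0]
x' = x̄ + K·y = [-75/73, -3]
P' = (I − K·H)·P̄ = [8/73 0; 0 6]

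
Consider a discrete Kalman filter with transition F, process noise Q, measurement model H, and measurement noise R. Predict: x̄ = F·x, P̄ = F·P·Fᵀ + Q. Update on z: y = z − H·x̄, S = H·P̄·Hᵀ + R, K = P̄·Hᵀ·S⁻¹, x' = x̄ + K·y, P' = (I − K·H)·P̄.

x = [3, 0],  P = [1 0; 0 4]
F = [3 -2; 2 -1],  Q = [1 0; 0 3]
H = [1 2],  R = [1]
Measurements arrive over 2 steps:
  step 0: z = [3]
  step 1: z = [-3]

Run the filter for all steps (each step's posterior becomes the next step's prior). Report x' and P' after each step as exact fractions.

step 0: x̄ = F·x = [9, 6]
step 0: P̄ = F·P·Fᵀ + Q = [26 14; 14 11]
step 0: y = z − H·x̄ = [-18]
step 0: S = H·P̄·Hᵀ + R = [127]
step 0: K = P̄·Hᵀ·S⁻¹ = [54/127; 36/127]
step 0: x' = x̄ + K·y = [171/127, 114/127]
step 0: P' = (I − K·H)·P̄ = [386/127 -166/127; -166/127 101/127]
step 1: x̄ = F·x = [285/127, 228/127]
step 1: P̄ = F·P·Fᵀ + Q = [5997/127 3680/127; 3680/127 2690/127]
step 1: y = z − H·x̄ = [-1122/127]
step 1: S = H·P̄·Hᵀ + R = [31604/127]
step 1: K = P̄·Hᵀ·S⁻¹ = [13357/31604; 2265/7901]
step 1: x' = x̄ + K·y = [-23541/15802, -5826/7901]
step 1: P' = (I − K·H)·P̄ = [87557/31604 -9275/7901; -9275/7901 5770/7901]

step 0: x' = [171/127, 114/127], P' = [386/127 -166/127; -166/127 101/127]
step 1: x' = [-23541/15802, -5826/7901], P' = [87557/31604 -9275/7901; -9275/7901 5770/7901]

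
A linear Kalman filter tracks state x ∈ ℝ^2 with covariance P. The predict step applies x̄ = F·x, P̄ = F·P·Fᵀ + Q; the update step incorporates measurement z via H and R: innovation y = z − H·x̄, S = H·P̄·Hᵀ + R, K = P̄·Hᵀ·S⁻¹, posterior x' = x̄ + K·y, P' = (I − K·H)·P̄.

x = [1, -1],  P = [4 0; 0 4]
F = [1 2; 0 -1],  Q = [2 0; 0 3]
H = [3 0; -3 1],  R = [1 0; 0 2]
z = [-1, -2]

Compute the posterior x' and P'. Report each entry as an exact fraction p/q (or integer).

x' = [-71/487, -687/487]
P' = [134/1461 254/1461; 254/1461 2444/1461]

x̄ = F·x = [-1, 1]
P̄ = F·P·Fᵀ + Q = [22 -8; -8 7]
y = z − H·x̄ = [2, -6]
S = H·P̄·Hᵀ + R = [199 -222; -222 255]
K = P̄·Hᵀ·S⁻¹ = [134/487 -74/1461; 254/487 841/1461]
x' = x̄ + K·y = [-71/487, -687/487]
P' = (I − K·H)·P̄ = [134/1461 254/1461; 254/1461 2444/1461]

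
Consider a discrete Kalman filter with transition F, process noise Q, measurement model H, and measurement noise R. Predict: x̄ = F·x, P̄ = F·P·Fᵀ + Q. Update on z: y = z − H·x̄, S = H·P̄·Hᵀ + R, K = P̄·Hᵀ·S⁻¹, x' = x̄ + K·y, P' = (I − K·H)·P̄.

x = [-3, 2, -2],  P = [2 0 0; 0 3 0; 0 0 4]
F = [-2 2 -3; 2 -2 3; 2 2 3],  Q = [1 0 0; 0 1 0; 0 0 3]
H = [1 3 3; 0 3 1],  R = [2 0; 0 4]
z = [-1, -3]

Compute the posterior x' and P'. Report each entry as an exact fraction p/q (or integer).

x̄ = F·x = [16, -16, -8]
P̄ = F·P·Fᵀ + Q = [57 -56 -32; -56 57 32; -32 32 59]
y = z − H·x̄ = [55, 53]
S = H·P̄·Hᵀ + R = [1151 874; 874 768]
K = P̄·Hᵀ·S⁻¹ = [3956/30023 -24641/60046; -7687/60046 49239/120092; 24809/60046 -32229/120092]
x' = x̄ + K·y = [89923/60046, -157375/120092, 60117/120092]
P' = (I − K·H)·P̄ = [66103/30023 -29885/60046 -8909/60046; -29885/60046 93641/120092 -83967/120092; -8909/60046 -83967/120092 122985/120092]

x' = [89923/60046, -157375/120092, 60117/120092]
P' = [66103/30023 -29885/60046 -8909/60046; -29885/60046 93641/120092 -83967/120092; -8909/60046 -83967/120092 122985/120092]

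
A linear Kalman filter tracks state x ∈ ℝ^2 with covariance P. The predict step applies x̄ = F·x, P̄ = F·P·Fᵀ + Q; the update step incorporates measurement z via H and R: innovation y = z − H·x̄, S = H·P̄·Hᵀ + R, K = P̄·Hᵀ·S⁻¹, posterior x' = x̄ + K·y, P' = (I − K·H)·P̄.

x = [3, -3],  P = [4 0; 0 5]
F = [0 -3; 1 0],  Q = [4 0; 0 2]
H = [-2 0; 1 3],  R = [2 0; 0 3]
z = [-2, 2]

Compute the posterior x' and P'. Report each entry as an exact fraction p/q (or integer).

x' = [1439/1423, 669/1423]
P' = [2793/5692 -441/2846; -441/2846 519/1423]

x̄ = F·x = [9, 3]
P̄ = F·P·Fᵀ + Q = [49 0; 0 6]
y = z − H·x̄ = [16, -16]
S = H·P̄·Hᵀ + R = [198 -98; -98 106]
K = P̄·Hᵀ·S⁻¹ = [-2793/5692 49/5692; 441/2846 891/2846]
x' = x̄ + K·y = [1439/1423, 669/1423]
P' = (I − K·H)·P̄ = [2793/5692 -441/2846; -441/2846 519/1423]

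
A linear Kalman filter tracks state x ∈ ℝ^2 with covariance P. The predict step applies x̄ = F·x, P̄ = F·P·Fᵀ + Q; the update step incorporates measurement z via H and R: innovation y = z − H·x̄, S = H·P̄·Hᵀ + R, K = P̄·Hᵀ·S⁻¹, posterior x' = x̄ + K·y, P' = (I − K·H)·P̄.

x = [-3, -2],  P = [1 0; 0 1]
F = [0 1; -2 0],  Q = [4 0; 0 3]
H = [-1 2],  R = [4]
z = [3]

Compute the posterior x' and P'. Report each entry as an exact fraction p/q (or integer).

x' = [-19/37, 68/37]
P' = [160/37 70/37; 70/37 63/37]

x̄ = F·x = [-2, 6]
P̄ = F·P·Fᵀ + Q = [5 0; 0 7]
y = z − H·x̄ = [-11]
S = H·P̄·Hᵀ + R = [37]
K = P̄·Hᵀ·S⁻¹ = [-5/37; 14/37]
x' = x̄ + K·y = [-19/37, 68/37]
P' = (I − K·H)·P̄ = [160/37 70/37; 70/37 63/37]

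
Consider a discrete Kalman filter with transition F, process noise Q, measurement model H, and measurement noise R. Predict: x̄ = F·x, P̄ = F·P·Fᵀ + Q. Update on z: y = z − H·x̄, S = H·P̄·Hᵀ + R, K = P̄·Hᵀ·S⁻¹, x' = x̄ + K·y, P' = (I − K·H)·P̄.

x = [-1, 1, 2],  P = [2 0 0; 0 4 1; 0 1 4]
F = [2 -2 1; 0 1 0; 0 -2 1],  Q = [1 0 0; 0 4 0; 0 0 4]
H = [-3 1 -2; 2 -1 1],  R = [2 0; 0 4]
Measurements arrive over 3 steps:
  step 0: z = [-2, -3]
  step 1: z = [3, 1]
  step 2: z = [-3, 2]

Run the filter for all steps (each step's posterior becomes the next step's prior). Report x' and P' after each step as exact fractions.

step 0: x' = [-222/337, 480/337, 769/337], P' = [8073/3370 1145/674 -8833/3370; 1145/674 2889/674 -197/674; -8833/3370 -197/674 13773/3370]
step 1: x' = [-1317400/1941647, -399915/1941647, -445816/1941647], P' = [3079906/1941647 1085030/1941647 -3982336/1941647; 1085030/1941647 6059180/1941647 1552390/1941647; -3982336/1941647 1552390/1941647 7522276/1941647]
step 2: x' = [-407291779/1600595360, -115650421/123122720, 2264613231/1600595360], P' = [1223779523/800297680 33673397/61561360 -1566782127/800297680; 33673397/61561360 192270039/61561360 50432247/61561360; -1566782127/800297680 50432247/61561360 2978512363/800297680]

step 0: x̄ = F·x = [-2, 1, 0]
step 0: P̄ = F·P·Fᵀ + Q = [25 -7 16; -7 8 -7; 16 -7 20]
step 0: y = z − H·x̄ = [-9, 2]
step 0: S = H·P̄·Hᵀ + R = [577 -366; -366 238]
step 0: K = P̄·Hᵀ·S⁻¹ = [-207/1685 397/3370; -38/337 -199/674; -508/1685 -727/3370]
step 0: x' = x̄ + K·y = [-222/337, 480/337, 769/337]
step 0: P' = (I − K·H)·P̄ = [8073/3370 1145/674 -8833/3370; 1145/674 2889/674 -197/674; -8833/3370 -197/674 13773/3370]
step 1: x̄ = F·x = [-635/337, 480/337, -191/337]
step 1: P̄ = F·P·Fᵀ + Q = [30023/3370 -3685/674 34927/3370; -3685/674 5585/674 -5975/674; 34927/3370 -5975/674 88973/3370]
step 1: y = z − H·x̄ = [-1756/337, 2278/337]
step 1: S = H·P̄·Hᵀ + R = [654969/1685 -406124/1685; -406124/1685 261814/1685]
step 1: K = P̄·Hᵀ·S⁻¹ = [-95008/1941647 546223/3883294; -150345/1941647 -1168365/3883294; -772577/1941647 -997393/3883294]
step 1: x' = x̄ + K·y = [-1317400/1941647, -399915/1941647, -445816/1941647]
step 1: P' = (I − K·H)·P̄ = [3079906/1941647 1085030/1941647 -3982336/1941647; 1085030/1941647 6059180/1941647 1552390/1941647; -3982336/1941647 1552390/1941647 7522276/1941647]
step 2: x̄ = F·x = [-2280786/1941647, -399915/1941647, 354014/1941647]
step 2: P̄ = F·P·Fᵀ + Q = [15201123/1941647 -8395910/1941647 13244644/1941647; -8395910/1941647 13825768/1941647 -10565970/1941647; 13244644/1941647 -10565970/1941647 33316024/1941647]
step 2: y = z − H·x̄ = [-11559356/1941647, 7690937/1941647]
step 2: S = H·P̄·Hᵀ + R = [539358333/1941647 -338054522/1941647; -338054522/1941647 223407028/1941647]
step 2: K = P̄·Hᵀ·S⁻¹ = [-3846929/61561360 221511379/1600595360; -4807323/61561360 -37245499/123122720; -23117659/61561360 -405335551/1600595360]
step 2: x' = x̄ + K·y = [-407291779/1600595360, -115650421/123122720, 2264613231/1600595360]
step 2: P' = (I − K·H)·P̄ = [1223779523/800297680 33673397/61561360 -1566782127/800297680; 33673397/61561360 192270039/61561360 50432247/61561360; -1566782127/800297680 50432247/61561360 2978512363/800297680]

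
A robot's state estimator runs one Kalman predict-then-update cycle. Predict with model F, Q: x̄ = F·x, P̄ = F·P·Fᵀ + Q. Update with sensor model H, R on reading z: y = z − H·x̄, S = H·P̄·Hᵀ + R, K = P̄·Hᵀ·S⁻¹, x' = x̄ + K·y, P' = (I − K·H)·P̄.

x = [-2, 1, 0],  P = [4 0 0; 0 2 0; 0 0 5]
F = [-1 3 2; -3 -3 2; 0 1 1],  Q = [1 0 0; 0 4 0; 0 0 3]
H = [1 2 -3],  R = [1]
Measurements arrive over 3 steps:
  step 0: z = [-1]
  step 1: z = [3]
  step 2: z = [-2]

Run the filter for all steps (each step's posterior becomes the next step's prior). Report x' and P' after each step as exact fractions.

step 0: x̄ = F·x = [5, 3, 1]
step 0: P̄ = F·P·Fᵀ + Q = [43 14 16; 14 78 4; 16 4 10]
step 0: y = z − H·x̄ = [-9]
step 0: S = H·P̄·Hᵀ + R = [358]
step 0: K = P̄·Hᵀ·S⁻¹ = [23/358; 79/179; -3/179]
step 0: x' = x̄ + K·y = [1583/358, -174/179, 206/179]
step 0: P' = (I − K·H)·P̄ = [14865/358 689/179 2933/179; 689/179 1480/179 1190/179; 2933/179 1190/179 1772/179]
step 1: x̄ = F·x = [-1803/358, -2881/358, 32/179]
step 1: P̄ = F·P·Fᵀ + Q = [52867/358 -23065/358 10312/179; -23065/358 101885/358 -12952/179; 10312/179 -12952/179 6169/179]
step 1: y = z − H·x̄ = [8831/358]
step 1: S = H·P̄·Hᵀ + R = [666651/358]
step 1: K = P̄·Hᵀ·S⁻¹ = [-55135/666651; 86139/222217; -68198/666651]
step 1: x' = x̄ + K·y = [-4717511/666651, 336554/222217, -1563103/666651]
step 1: P' = (I − K·H)·P̄ = [89955224/666651 -1050730/222217 27901993/666651; -1050730/222217 1063679/222217 330163/222217; 27901993/666651 330163/222217 9983723/666651]
step 2: x̄ = F·x = [2197/317, 7997341/666651, -553441/666651]
step 2: P̄ = F·P·Fᵀ + Q = [37312/317 36509/317 4633/317; 36509/317 477468641/666651 -64845563/666651; 4633/317 -64845563/666651 17155691/666651]
step 2: y = z − H·x̄ = [-23608598/666651]
step 2: S = H·P̄·Hᵀ + R = [3170210840/666651]
step 2: K = P̄·Hᵀ·S⁻¹ = [202794393/3170210840; 613126199/1585105420; -4285375/79255271]
step 2: x' = x̄ + K·y = [7394877763/1585105420, -1348847741/792552710, 85964889/79255271]
step 2: P' = (I − K·H)·P̄ = [311455018141/3170210840 -3955074817/1585105420 2461932704/79255271; -3955074817/1585105420 3743082159/792552710 173402127/79255271; 2461932704/79255271 173402127/79255271 937674111/79255271]

step 0: x' = [1583/358, -174/179, 206/179], P' = [14865/358 689/179 2933/179; 689/179 1480/179 1190/179; 2933/179 1190/179 1772/179]
step 1: x' = [-4717511/666651, 336554/222217, -1563103/666651], P' = [89955224/666651 -1050730/222217 27901993/666651; -1050730/222217 1063679/222217 330163/222217; 27901993/666651 330163/222217 9983723/666651]
step 2: x' = [7394877763/1585105420, -1348847741/792552710, 85964889/79255271], P' = [311455018141/3170210840 -3955074817/1585105420 2461932704/79255271; -3955074817/1585105420 3743082159/792552710 173402127/79255271; 2461932704/79255271 173402127/79255271 937674111/79255271]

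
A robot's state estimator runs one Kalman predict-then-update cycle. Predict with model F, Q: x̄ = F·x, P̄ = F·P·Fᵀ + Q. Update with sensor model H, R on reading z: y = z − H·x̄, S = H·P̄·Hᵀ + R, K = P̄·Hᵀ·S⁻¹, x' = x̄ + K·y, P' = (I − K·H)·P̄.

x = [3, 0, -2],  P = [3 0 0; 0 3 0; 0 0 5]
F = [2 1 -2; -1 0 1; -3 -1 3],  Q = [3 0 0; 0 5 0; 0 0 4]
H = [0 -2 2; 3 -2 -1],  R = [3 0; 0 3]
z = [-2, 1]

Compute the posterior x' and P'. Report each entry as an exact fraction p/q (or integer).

x̄ = F·x = [10, -5, -15]
P̄ = F·P·Fᵀ + Q = [38 -16 -51; -16 13 24; -51 24 79]
y = z − H·x̄ = [18, -54]
S = H·P̄·Hᵀ + R = [179 -364; -364 1070]
K = P̄·Hᵀ·S⁻¹ = [-532/9839 3261/19678; -2022/9839 -1589/9839; 2630/9839 -1680/9839]
x' = x̄ + K·y = [767/9839, 215/9839, -9525/9839]
P' = (I − K·H)·P̄ = [30867/19678 14069/9839 13271/9839; 14069/9839 16669/9839 13636/9839; 13271/9839 13636/9839 17581/9839]

x' = [767/9839, 215/9839, -9525/9839]
P' = [30867/19678 14069/9839 13271/9839; 14069/9839 16669/9839 13636/9839; 13271/9839 13636/9839 17581/9839]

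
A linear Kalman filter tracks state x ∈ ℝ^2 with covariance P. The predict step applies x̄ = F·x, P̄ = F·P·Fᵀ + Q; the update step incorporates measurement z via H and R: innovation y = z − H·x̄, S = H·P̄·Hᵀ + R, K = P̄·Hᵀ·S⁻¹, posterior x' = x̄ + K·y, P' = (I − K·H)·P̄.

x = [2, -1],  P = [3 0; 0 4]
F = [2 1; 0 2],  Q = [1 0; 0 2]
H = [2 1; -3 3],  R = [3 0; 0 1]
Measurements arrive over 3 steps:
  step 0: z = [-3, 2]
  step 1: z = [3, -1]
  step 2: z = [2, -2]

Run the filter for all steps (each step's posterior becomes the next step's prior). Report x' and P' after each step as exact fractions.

step 0: x' = [-23727/20236, -5433/10118], P' = [6827/20236 3037/10118; 3037/10118 1889/5059]
step 1: x' = [1878030/2347783, 1197939/2347783], P' = [1463971/4695566 641753/2347783; 641753/2347783 803960/2347783]
step 2: x' = [2050118209/2046618830, 337282423/1023309415], P' = [633904819/2046618830 277675223/1023309415; 277675223/1023309415 348419012/1023309415]

step 0: x̄ = F·x = [3, -2]
step 0: P̄ = F·P·Fᵀ + Q = [17 8; 8 18]
step 0: y = z − H·x̄ = [-7, 17]
step 0: S = H·P̄·Hᵀ + R = [121 -24; -24 172]
step 0: K = P̄·Hᵀ·S⁻¹ = [1644/5059 -2259/20236; 1642/5059 2223/10118]
step 0: x' = x̄ + K·y = [-23727/20236, -5433/10118]
step 0: P' = (I − K·H)·P̄ = [6827/20236 3037/10118; 3037/10118 1889/5059]
step 1: x̄ = F·x = [-14580/5059, -5433/5059]
step 1: P̄ = F·P·Fᵀ + Q = [19849/5059 9852/5059; 9852/5059 17674/5059]
step 1: y = z − H·x̄ = [49770/5059, -32500/5059]
step 1: S = H·P̄·Hᵀ + R = [151655/5059 -36516/5059; -36516/5059 165430/5059]
step 1: K = P̄·Hᵀ·S⁻¹ = [701908/2347783 -541395/4695566; 695822/2347783 486621/2347783]
step 1: x' = x̄ + K·y = [1878030/2347783, 1197939/2347783]
step 1: P' = (I − K·H)·P̄ = [1463971/4695566 641753/2347783; 641753/2347783 803960/2347783]
step 2: x̄ = F·x = [4953999/2347783, 2395878/2347783]
step 2: P̄ = F·P·Fᵀ + Q = [8646697/2347783 4174932/2347783; 4174932/2347783 7911406/2347783]
step 2: y = z − H·x̄ = [-7608310/2347783, 2978797/2347783]
step 2: S = H·P̄·Hᵀ + R = [66241271/2347783 -15621168/2347783; -15621168/2347783 76221934/2347783]
step 2: K = P̄·Hᵀ·S⁻¹ = [303860014/1023309415 -235663119/2046618830; 301256486/1023309415 212231367/1023309415]
step 2: x' = x̄ + K·y = [2050118209/2046618830, 337282423/1023309415]
step 2: P' = (I − K·H)·P̄ = [633904819/2046618830 277675223/1023309415; 277675223/1023309415 348419012/1023309415]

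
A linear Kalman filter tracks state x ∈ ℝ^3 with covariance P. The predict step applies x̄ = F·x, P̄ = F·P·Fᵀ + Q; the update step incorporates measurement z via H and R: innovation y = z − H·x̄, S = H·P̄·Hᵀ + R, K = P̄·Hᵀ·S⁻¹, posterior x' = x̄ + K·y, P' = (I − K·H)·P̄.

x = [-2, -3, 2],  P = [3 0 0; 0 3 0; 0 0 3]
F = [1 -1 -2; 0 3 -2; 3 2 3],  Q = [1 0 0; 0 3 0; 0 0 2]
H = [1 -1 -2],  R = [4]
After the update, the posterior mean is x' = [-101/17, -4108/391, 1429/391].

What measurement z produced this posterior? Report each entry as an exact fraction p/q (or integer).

x̄ = F·x = [-3, -13, -6]
P̄ = F·P·Fᵀ + Q = [19 3 -15; 3 42 0; -15 0 68]
S = H·P̄·Hᵀ + R = [391]
K = P̄·Hᵀ·S⁻¹ = [2/17; -39/391; -151/391]
x' − x̄ = [-50/17, 975/391, 3775/391] = K·y
y = (KᵀK)⁻¹·Kᵀ·(x' − x̄) = [-25]
z = y + H·x̄ = [-25] + [22] = [-3]

z = [-3]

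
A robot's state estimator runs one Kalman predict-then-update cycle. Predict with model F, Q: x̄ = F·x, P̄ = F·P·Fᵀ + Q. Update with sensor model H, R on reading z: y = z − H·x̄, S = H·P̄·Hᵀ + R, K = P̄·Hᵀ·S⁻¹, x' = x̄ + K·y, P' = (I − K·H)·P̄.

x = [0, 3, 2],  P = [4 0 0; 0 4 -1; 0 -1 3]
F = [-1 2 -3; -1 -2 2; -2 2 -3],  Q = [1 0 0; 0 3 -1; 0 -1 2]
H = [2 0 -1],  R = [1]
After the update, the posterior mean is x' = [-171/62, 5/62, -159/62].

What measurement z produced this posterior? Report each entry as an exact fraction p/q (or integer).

z = [-3]

x̄ = F·x = [0, -2, 0]
P̄ = F·P·Fᵀ + Q = [60 -40 63; -40 43 -37; 63 -37 73]
S = H·P̄·Hᵀ + R = [62]
K = P̄·Hᵀ·S⁻¹ = [57/62; -43/62; 53/62]
x' − x̄ = [-171/62, 129/62, -159/62] = K·y
y = (KᵀK)⁻¹·Kᵀ·(x' − x̄) = [-3]
z = y + H·x̄ = [-3] + [0] = [-3]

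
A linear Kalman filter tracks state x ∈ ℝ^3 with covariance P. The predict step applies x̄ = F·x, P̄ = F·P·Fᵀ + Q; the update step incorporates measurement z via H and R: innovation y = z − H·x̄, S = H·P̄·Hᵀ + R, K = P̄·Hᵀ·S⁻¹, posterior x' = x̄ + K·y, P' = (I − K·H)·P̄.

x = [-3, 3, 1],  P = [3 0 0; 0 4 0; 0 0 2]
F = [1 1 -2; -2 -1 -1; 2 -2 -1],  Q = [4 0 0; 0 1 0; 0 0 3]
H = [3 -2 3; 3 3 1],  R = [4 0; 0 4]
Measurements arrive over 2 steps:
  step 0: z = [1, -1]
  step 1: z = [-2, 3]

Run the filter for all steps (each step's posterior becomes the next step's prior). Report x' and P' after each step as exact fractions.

step 0: x̄ = F·x = [-2, 2, -13]
step 0: P̄ = F·P·Fᵀ + Q = [19 -6 2; -6 19 -2; 2 -2 33]
step 0: y = z − H·x̄ = [50, 12]
step 0: S = H·P̄·Hᵀ + R = [680 148; 148 271]
step 0: K = P̄·Hᵀ·S⁻¹ = [14257/162376 4195/40594; -11139/81188 4292/20297; 24655/162376 1577/40594]
step 0: x' = x̄ + K·y = [294729/81188, -94279/40594, -401221/81188]
step 0: P' = (I − K·H)·P̄ = [1327889/162376 -355591/81188 -1783001/162376; -355591/81188 108369/40594 485231/81188; -1783001/162376 485231/81188 2462849/162376]
step 1: x̄ = F·x = [908613/81188, 321/81188, 1367795/81188]
step 1: P̄ = F·P·Fᵀ + Q = [14090057/162376 -408551/162376 18540915/162376; -408551/162376 334449/162376 -492733/162376; 18540915/162376 -492733/162376 26698745/162376]
step 1: y = z − H·x̄ = [-3495479/40594, -3851033/81188]
step 1: S = H·P̄·Hᵀ + R = [178409599/40594 211358125/81188; 211358125/81188 258103977/162376]
step 1: K = P̄·Hᵀ·S⁻¹ = [1784237961/33895896767 4902967093/33895896767; -3499664875/33895896767 5637760181/33895896767; 6837145742/33895896767 -580838639/33895896767]
step 1: x' = x̄ + K·y = [-6857765572/33895896767, 34065258843/33895896767, 9869293032/33895896767]
step 1: P' = (I − K·H)·P̄ = [57444074527/33895896767 -26633253990/33895896767 -72820593239/33895896767; -26633253990/33895896767 21950118692/33895896767 36600446618/33895896767; -72820593239/33895896767 36600446618/33895896767 106337085307/33895896767]

step 0: x' = [294729/81188, -94279/40594, -401221/81188], P' = [1327889/162376 -355591/81188 -1783001/162376; -355591/81188 108369/40594 485231/81188; -1783001/162376 485231/81188 2462849/162376]
step 1: x' = [-6857765572/33895896767, 34065258843/33895896767, 9869293032/33895896767], P' = [57444074527/33895896767 -26633253990/33895896767 -72820593239/33895896767; -26633253990/33895896767 21950118692/33895896767 36600446618/33895896767; -72820593239/33895896767 36600446618/33895896767 106337085307/33895896767]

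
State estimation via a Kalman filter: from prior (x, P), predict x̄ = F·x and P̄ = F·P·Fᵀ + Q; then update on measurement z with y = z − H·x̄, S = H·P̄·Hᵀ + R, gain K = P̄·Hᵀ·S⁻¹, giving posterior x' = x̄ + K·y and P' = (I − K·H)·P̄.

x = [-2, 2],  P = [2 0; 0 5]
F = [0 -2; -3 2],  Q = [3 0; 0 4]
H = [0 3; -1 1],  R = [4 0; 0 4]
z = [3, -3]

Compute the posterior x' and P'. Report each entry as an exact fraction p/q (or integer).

x̄ = F·x = [-4, 10]
P̄ = F·P·Fᵀ + Q = [23 -20; -20 42]
y = z − H·x̄ = [-27, -17]
S = H·P̄·Hᵀ + R = [382 186; 186 109]
K = P̄·Hᵀ·S⁻¹ = [729/3521 -2633/3521; 1101/3521 124/3521]
x' = x̄ + K·y = [10994/3521, 3375/3521]
P' = (I − K·H)·P̄ = [11504/3521 972/3521; 972/3521 1468/3521]

x' = [10994/3521, 3375/3521]
P' = [11504/3521 972/3521; 972/3521 1468/3521]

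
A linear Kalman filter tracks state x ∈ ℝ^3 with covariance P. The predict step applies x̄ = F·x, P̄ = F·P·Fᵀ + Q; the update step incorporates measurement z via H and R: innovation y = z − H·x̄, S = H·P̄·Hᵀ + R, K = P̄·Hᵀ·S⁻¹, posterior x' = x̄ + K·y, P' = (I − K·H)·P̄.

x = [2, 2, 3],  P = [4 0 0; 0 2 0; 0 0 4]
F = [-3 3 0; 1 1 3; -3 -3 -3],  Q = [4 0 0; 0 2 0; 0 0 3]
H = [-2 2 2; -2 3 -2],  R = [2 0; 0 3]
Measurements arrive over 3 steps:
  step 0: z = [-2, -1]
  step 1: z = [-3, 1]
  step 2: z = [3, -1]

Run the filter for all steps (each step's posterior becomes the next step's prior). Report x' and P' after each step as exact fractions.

step 0: x' = [28600/18017, 12077/18017, -2739/18017], P' = [3202014/234221 2518986/234221 603606/234221; 2518986/234221 2027756/234221 474186/234221; 603606/234221 474186/234221 183219/234221]
step 1: x' = [-21624272240/24432273397, -51809861451/48864546794, -60840919935/48864546794], P' = [65724633564/24432273397 49391287977/24432273397 11564032119/24432273397; 49391287977/24432273397 83478209691/48864546794 17066858097/48864546794; 11564032119/24432273397 17066858097/48864546794 18526154649/48864546794]
step 2: x' = [-2373321336315119/1017852690166526, -763882434827844/508926345083263, 323518449145365/508926345083263], P' = [2722622790133695/1017852690166526 2045821204459695/1017852690166526 477881323809717/1017852690166526; 2045821204459695/1017852690166526 864911198105422/508926345083263 176290114173810/508926345083263; 477881323809717/1017852690166526 176290114173810/508926345083263 192147352472199/508926345083263]

step 0: x̄ = F·x = [0, 13, -21]
step 0: P̄ = F·P·Fᵀ + Q = [58 -6 18; -6 44 -54; 18 -54 93]
step 0: y = z − H·x̄ = [14, -82]
step 0: S = H·P̄·Hᵀ + R = [254 76; 76 1867]
step 0: K = P̄·Hᵀ·S⁻¹ = [-79422/234221 -18094/234221; -17044/234221 32308/234221; 53799/234221 -50364/234221]
step 0: x' = x̄ + K·y = [28600/18017, 12077/18017, -2739/18017]
step 0: P' = (I − K·H)·P̄ = [3202014/234221 2518986/234221 603606/234221; 2518986/234221 2027756/234221 474186/234221; 603606/234221 474186/234221 183219/234221]
step 1: x̄ = F·x = [-49569/18017, 32460/18017, -113814/18017]
step 1: P̄ = F·P·Fᵀ + Q = [2663066/234221 -4687554/234221 11733102/234221; -4687554/234221 18851907/234221 -45385701/234221; 11733102/234221 -45385701/234221 114161568/234221]
step 1: y = z − H·x̄ = [9519/18017, -406129/18017]
step 1: S = H·P̄·Hᵀ + R = [9517278/18017 -28982956/18017; -28982956/18017 1332412238/234221]
step 1: K = P̄·Hᵀ·S⁻¹ = [-4769313468/24432273397 -2134489145/24432273397; 881245917/24432273397 6245253657/48864546794; 6232474254/24432273397 -10702621161/48864546794]
step 1: x' = x̄ + K·y = [-21624272240/24432273397, -51809861451/48864546794, -60840919935/48864546794]
step 1: P' = (I − K·H)·P̄ = [65724633564/24432273397 49391287977/24432273397 11564032119/24432273397; 49391287977/24432273397 83478209691/48864546794 17066858097/48864546794; 11564032119/24432273397 17066858097/48864546794 18526154649/48864546794]
step 2: x̄ = F·x = [-25683950913/48864546794, -19827226124/3490324771, 233848988799/24432273397]
step 2: P̄ = F·P·Fᵀ + Q = [351719111375/48864546794 -14176001970/3490324771 243145186101/24432273397; -14176001970/3490324771 65580474869/3490324771 -134753739003/3490324771; 243145186101/24432273397 -134753739003/3490324771 2374635646398/24432273397]
step 2: y = z − H·x̄ = [-142503942584/24432273397, 119136214556/3490324771]
step 2: S = H·P̄·Hᵀ + R = [3389583888812/24432273397 -990708089498/3490324771; -990708089498/3490324771 4123158182260/3490324771]
step 2: K = P̄·Hᵀ·S⁻¹ = [-198920261864283/1017852690166526 -87848204835913/1017852690166526; 36581420098769/1017852690166526 65444053836317/508926345083263; 258993609482301/1017852690166526 -111101895410895/508926345083263]
step 2: x' = x̄ + K·y = [-2373321336315119/1017852690166526, -763882434827844/508926345083263, 323518449145365/508926345083263]
step 2: P' = (I − K·H)·P̄ = [2722622790133695/1017852690166526 2045821204459695/1017852690166526 477881323809717/1017852690166526; 2045821204459695/1017852690166526 864911198105422/508926345083263 176290114173810/508926345083263; 477881323809717/1017852690166526 176290114173810/508926345083263 192147352472199/508926345083263]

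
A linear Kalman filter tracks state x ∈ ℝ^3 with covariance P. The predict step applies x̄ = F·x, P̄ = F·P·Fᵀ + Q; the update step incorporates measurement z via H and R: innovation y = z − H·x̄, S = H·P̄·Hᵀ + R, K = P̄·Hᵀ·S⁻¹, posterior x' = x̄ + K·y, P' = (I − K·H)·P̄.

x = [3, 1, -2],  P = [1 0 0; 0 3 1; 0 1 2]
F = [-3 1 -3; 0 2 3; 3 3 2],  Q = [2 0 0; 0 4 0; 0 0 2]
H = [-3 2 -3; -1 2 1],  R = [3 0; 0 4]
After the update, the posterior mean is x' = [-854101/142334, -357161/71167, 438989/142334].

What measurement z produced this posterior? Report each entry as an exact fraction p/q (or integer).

z = [-1, -1]

x̄ = F·x = [-2, -4, 8]
P̄ = F·P·Fᵀ + Q = [26 -15 -19; -15 46 43; -19 43 58]
S = H·P̄·Hᵀ + R = [265 36; 36 542]
K = P̄·Hᵀ·S⁻¹ = [-12471/71167 -18039/142334; -532/71167 19731/71167; -11335/71167 44311/142334]
x' − x̄ = [-569433/142334, -72493/71167, -699683/142334] = K·y
y = (KᵀK)⁻¹·Kᵀ·(x' − x̄) = [25, -3]
z = y + H·x̄ = [25, -3] + [-26, 2] = [-1, -1]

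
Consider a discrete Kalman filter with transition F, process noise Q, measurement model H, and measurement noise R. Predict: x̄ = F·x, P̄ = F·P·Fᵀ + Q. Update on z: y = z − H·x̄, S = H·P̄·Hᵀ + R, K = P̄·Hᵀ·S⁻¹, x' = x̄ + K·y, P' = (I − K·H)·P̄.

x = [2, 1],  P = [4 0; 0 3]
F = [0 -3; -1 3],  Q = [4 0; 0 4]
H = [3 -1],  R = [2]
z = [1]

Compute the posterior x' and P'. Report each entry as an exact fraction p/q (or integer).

x̄ = F·x = [-3, 1]
P̄ = F·P·Fᵀ + Q = [31 -27; -27 35]
y = z − H·x̄ = [11]
S = H·P̄·Hᵀ + R = [478]
K = P̄·Hᵀ·S⁻¹ = [60/239; -58/239]
x' = x̄ + K·y = [-57/239, -399/239]
P' = (I − K·H)·P̄ = [209/239 507/239; 507/239 1637/239]

x' = [-57/239, -399/239]
P' = [209/239 507/239; 507/239 1637/239]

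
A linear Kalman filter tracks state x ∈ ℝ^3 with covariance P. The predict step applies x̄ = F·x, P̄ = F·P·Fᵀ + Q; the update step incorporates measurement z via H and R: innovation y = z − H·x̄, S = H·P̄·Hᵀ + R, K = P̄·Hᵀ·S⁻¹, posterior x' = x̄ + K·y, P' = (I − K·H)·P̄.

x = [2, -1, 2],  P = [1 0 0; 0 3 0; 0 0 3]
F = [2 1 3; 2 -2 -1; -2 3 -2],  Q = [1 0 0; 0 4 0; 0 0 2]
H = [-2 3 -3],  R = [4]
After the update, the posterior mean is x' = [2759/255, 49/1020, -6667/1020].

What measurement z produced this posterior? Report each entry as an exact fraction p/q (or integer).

x̄ = F·x = [9, 4, -11]
P̄ = F·P·Fᵀ + Q = [35 -11 -13; -11 23 -16; -13 -16 45]
S = H·P̄·Hᵀ + R = [1020]
K = P̄·Hᵀ·S⁻¹ = [-16/255; 139/1020; -157/1020]
x' − x̄ = [464/255, -4031/1020, 4553/1020] = K·y
y = (KᵀK)⁻¹·Kᵀ·(x' − x̄) = [-29]
z = y + H·x̄ = [-29] + [27] = [-2]

z = [-2]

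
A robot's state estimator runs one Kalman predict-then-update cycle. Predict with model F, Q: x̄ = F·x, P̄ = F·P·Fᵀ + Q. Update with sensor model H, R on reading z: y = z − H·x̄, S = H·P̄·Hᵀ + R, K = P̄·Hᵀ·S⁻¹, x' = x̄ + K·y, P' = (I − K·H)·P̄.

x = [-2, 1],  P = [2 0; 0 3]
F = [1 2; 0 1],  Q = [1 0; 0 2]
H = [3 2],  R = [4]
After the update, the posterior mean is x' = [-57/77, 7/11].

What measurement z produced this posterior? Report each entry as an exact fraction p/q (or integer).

z = [-1]

x̄ = F·x = [0, 1]
P̄ = F·P·Fᵀ + Q = [15 6; 6 5]
S = H·P̄·Hᵀ + R = [231]
K = P̄·Hᵀ·S⁻¹ = [19/77; 4/33]
x' − x̄ = [-57/77, -4/11] = K·y
y = (KᵀK)⁻¹·Kᵀ·(x' − x̄) = [-3]
z = y + H·x̄ = [-3] + [2] = [-1]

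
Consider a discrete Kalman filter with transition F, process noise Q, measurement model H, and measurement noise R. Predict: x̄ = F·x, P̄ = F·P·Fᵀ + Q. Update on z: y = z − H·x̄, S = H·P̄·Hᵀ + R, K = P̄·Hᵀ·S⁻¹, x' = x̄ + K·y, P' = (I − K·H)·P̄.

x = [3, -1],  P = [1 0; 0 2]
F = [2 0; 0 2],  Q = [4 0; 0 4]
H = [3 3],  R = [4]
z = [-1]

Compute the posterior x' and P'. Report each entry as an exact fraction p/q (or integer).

x' = [99/23, -209/46]
P' = [112/23 -108/23; -108/23 114/23]

x̄ = F·x = [6, -2]
P̄ = F·P·Fᵀ + Q = [8 0; 0 12]
y = z − H·x̄ = [-13]
S = H·P̄·Hᵀ + R = [184]
K = P̄·Hᵀ·S⁻¹ = [3/23; 9/46]
x' = x̄ + K·y = [99/23, -209/46]
P' = (I − K·H)·P̄ = [112/23 -108/23; -108/23 114/23]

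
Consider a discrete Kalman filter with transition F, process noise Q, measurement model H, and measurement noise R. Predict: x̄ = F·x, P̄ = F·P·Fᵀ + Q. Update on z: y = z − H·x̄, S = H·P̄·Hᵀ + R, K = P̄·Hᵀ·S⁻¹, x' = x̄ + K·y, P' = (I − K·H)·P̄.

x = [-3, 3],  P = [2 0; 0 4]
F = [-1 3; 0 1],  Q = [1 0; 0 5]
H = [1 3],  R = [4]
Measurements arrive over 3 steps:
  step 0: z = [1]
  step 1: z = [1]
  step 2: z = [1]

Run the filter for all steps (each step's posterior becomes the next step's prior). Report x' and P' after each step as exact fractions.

step 0: x̄ = F·x = [12, 3]
step 0: P̄ = F·P·Fᵀ + Q = [39 12; 12 9]
step 0: y = z − H·x̄ = [-20]
step 0: S = H·P̄·Hᵀ + R = [196]
step 0: K = P̄·Hᵀ·S⁻¹ = [75/196; 39/196]
step 0: x' = x̄ + K·y = [213/49, -48/49]
step 0: P' = (I − K·H)·P̄ = [2019/196 -573/196; -573/196 243/196]
step 1: x̄ = F·x = [-51/7, -48/49]
step 1: P̄ = F·P·Fᵀ + Q = [40 93/14; 93/14 1223/196]
step 1: y = z − H·x̄ = [550/49]
step 1: S = H·P̄·Hᵀ + R = [27443/196]
step 1: K = P̄·Hᵀ·S⁻¹ = [11746/27443; 4971/27443]
step 1: x' = x̄ + K·y = [-68099/27443, 28914/27443]
step 1: P' = (I − K·H)·P̄ = [393799/27443 -115605/27443; -115605/27443 45163/27443]
step 2: x̄ = F·x = [154841/27443, 28914/27443]
step 2: P̄ = F·P·Fᵀ + Q = [1521339/27443 251094/27443; 251094/27443 182378/27443]
step 2: y = z − H·x̄ = [-214140/27443]
step 2: S = H·P̄·Hᵀ + R = [4779077/27443]
step 2: K = P̄·Hᵀ·S⁻¹ = [2274621/4779077; 798228/4779077]
step 2: x' = x̄ + K·y = [9215819/4779077, -1193394/4779077]
step 2: P' = (I − K·H)·P̄ = [76401834/4779077 -22434450/4779077; -22434450/4779077 8542454/4779077]

step 0: x' = [213/49, -48/49], P' = [2019/196 -573/196; -573/196 243/196]
step 1: x' = [-68099/27443, 28914/27443], P' = [393799/27443 -115605/27443; -115605/27443 45163/27443]
step 2: x' = [9215819/4779077, -1193394/4779077], P' = [76401834/4779077 -22434450/4779077; -22434450/4779077 8542454/4779077]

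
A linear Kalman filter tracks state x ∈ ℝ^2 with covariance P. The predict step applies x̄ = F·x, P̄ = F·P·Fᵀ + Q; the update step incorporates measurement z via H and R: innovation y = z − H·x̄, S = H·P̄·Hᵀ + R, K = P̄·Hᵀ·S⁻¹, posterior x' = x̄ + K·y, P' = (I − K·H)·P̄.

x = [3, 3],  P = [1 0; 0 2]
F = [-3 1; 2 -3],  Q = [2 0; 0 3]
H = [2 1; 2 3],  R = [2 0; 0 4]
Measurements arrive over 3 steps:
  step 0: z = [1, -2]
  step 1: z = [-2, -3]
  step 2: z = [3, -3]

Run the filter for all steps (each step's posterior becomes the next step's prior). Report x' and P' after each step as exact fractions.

step 0: x̄ = F·x = [-6, -3]
step 0: P̄ = F·P·Fᵀ + Q = [13 -12; -12 25]
step 0: y = z − H·x̄ = [16, 19]
step 0: S = H·P̄·Hᵀ + R = [31 31; 31 137]
step 0: K = P̄·Hᵀ·S⁻¹ = [1114/1643 -12/53; -722/1643 25/53]
step 0: x' = x̄ + K·y = [898/1643, -1756/1643]
step 0: P' = (I − K·H)·P̄ = [2043/1643 -1858/1643; -1858/1643 2272/1643]
step 1: x̄ = F·x = [-4450/1643, 7064/1643]
step 1: P̄ = F·P·Fᵀ + Q = [35093/1643 -39512/1643; -39512/1643 55845/1643]
step 1: y = z − H·x̄ = [-1450/1643, -17221/1643]
step 1: S = H·P̄·Hᵀ + R = [41455/1643 -8189/1643; -8189/1643 175405/1643]
step 1: K = P̄·Hᵀ·S⁻¹ = [1516870/2192439 -533524/2192439; -338902/730813 352953/730813]
step 1: x' = x̄ + K·y = [-561574/730813, -258267/730813]
step 1: P' = (I − K·H)·P̄ = [2808829/2192439 -861306/730813; -861306/730813 1044808/730813]
step 2: x̄ = F·x = [1426455/730813, -20491/42989]
step 2: P̄ = F·P·Fᵀ + Q = [16100757/730813 -1072144/42989; -1072144/42989 4531145/128967]
step 2: y = z − H·x̄ = [-312124/730813, -4000308/730813]
step 2: S = H·P̄·Hᵀ + R = [55906051/2192439 -4379091/730813; -4379091/730813 79697299/730813]
step 2: K = P̄·Hᵀ·S⁻¹ = [2083999362/3008999531 -23682252/97064501; -1398091090/3008999531 46940721/97064501]
step 2: x' = x̄ + K·y = [9001703001/3008999531, -8802382785/3008999531]
step 2: P' = (I − K·H)·P̄ = [3860148855/3008999531 -3552298986/3008999531; -3552298986/3008999531 4308415792/3008999531]

step 0: x' = [898/1643, -1756/1643], P' = [2043/1643 -1858/1643; -1858/1643 2272/1643]
step 1: x' = [-561574/730813, -258267/730813], P' = [2808829/2192439 -861306/730813; -861306/730813 1044808/730813]
step 2: x' = [9001703001/3008999531, -8802382785/3008999531], P' = [3860148855/3008999531 -3552298986/3008999531; -3552298986/3008999531 4308415792/3008999531]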